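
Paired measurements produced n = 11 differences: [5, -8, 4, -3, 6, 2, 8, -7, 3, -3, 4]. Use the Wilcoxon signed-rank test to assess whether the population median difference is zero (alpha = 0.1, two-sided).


Step 1: Drop any zero differences (none here) and take |d_i|.
|d| = [5, 8, 4, 3, 6, 2, 8, 7, 3, 3, 4]
Step 2: Midrank |d_i| (ties get averaged ranks).
ranks: |5|->7, |8|->10.5, |4|->5.5, |3|->3, |6|->8, |2|->1, |8|->10.5, |7|->9, |3|->3, |3|->3, |4|->5.5
Step 3: Attach original signs; sum ranks with positive sign and with negative sign.
W+ = 7 + 5.5 + 8 + 1 + 10.5 + 3 + 5.5 = 40.5
W- = 10.5 + 3 + 9 + 3 = 25.5
(Check: W+ + W- = 66 should equal n(n+1)/2 = 66.)
Step 4: Test statistic W = min(W+, W-) = 25.5.
Step 5: Ties in |d|, so use the tie-corrected normal approximation.
        E[W] = n(n+1)/4 = 11*12/4 = 33.
        Tie groups: |d|=3 (t=3), |d|=4 (t=2), |d|=8 (t=2); sum(t^3 - t) = 36.
        Var[W] = n(n+1)(2n+1)/24 - sum(t^3-t)/48 = 3036/24 - 36/48 = 125.75.
        z = (W - E[W]) / sqrt(Var[W]) = (25.5 - 33) / 11.2138 = -0.6688.
        Two-sided p = 2*Phi(z) = 0.503612.
Step 6: alpha = 0.1. fail to reject H0.

W+ = 40.5, W- = 25.5, W = min = 25.5, p = 0.503612, fail to reject H0.


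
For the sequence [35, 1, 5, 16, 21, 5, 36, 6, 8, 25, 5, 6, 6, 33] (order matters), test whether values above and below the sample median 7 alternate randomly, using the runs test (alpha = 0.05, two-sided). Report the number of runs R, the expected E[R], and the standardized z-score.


Step 1: Compute median = 7; label A = above, B = below.
Labels in order: ABBAABABAABBBA  (n_A = 7, n_B = 7)
Step 2: Count runs R = 9.
Step 3: Under H0 (random ordering), E[R] = 2*n_A*n_B/(n_A+n_B) + 1 = 2*7*7/14 + 1 = 8.0000.
        Var[R] = 2*n_A*n_B*(2*n_A*n_B - n_A - n_B) / ((n_A+n_B)^2 * (n_A+n_B-1)) = 8232/2548 = 3.2308.
        SD[R] = 1.7974.
Step 4: Continuity-corrected z = (R - 0.5 - E[R]) / SD[R] = (9 - 0.5 - 8.0000) / 1.7974 = 0.2782.
Step 5: Two-sided p-value via normal approximation = 2*(1 - Phi(|z|)) = 0.780879.
Step 6: alpha = 0.05. fail to reject H0.

R = 9, z = 0.2782, p = 0.780879, fail to reject H0.


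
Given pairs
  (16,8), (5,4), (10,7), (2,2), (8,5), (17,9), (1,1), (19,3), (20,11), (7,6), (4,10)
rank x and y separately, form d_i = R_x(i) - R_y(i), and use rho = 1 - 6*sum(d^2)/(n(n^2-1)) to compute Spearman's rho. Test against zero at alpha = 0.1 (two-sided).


Step 1: Rank x and y separately (midranks; no ties here).
rank(x): 16->8, 5->4, 10->7, 2->2, 8->6, 17->9, 1->1, 19->10, 20->11, 7->5, 4->3
rank(y): 8->8, 4->4, 7->7, 2->2, 5->5, 9->9, 1->1, 3->3, 11->11, 6->6, 10->10
Step 2: d_i = R_x(i) - R_y(i); compute d_i^2.
  (8-8)^2=0, (4-4)^2=0, (7-7)^2=0, (2-2)^2=0, (6-5)^2=1, (9-9)^2=0, (1-1)^2=0, (10-3)^2=49, (11-11)^2=0, (5-6)^2=1, (3-10)^2=49
sum(d^2) = 100.
Step 3: rho = 1 - 6*100 / (11*(11^2 - 1)) = 1 - 600/1320 = 0.545455.
Step 4: Under H0, t = rho * sqrt((n-2)/(1-rho^2)) = 1.9524 ~ t(9).
Step 5: Two-sided p-value from the t-distribution with 9 df = 0.082651.
Step 6: alpha = 0.1. reject H0.

rho = 0.5455, p = 0.082651, reject H0 at alpha = 0.1.


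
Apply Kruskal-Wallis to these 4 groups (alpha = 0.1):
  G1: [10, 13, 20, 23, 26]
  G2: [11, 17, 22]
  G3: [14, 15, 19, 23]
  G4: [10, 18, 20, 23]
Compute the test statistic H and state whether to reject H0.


Step 1: Combine all N = 16 observations and assign midranks.
sorted (value, group, rank): (10,G1,1.5), (10,G4,1.5), (11,G2,3), (13,G1,4), (14,G3,5), (15,G3,6), (17,G2,7), (18,G4,8), (19,G3,9), (20,G1,10.5), (20,G4,10.5), (22,G2,12), (23,G1,14), (23,G3,14), (23,G4,14), (26,G1,16)
Step 2: Sum ranks within each group.
R_1 = 46 (n_1 = 5)
R_2 = 22 (n_2 = 3)
R_3 = 34 (n_3 = 4)
R_4 = 34 (n_4 = 4)
Step 3: H = 12/(N(N+1)) * sum(R_i^2/n_i) - 3(N+1)
     = 12/(16*17) * (46^2/5 + 22^2/3 + 34^2/4 + 34^2/4) - 3*17
     = 0.044118 * 1162.53 - 51
     = 0.288235.
Step 4: Ties present; correction factor C = 1 - 36/(16^3 - 16) = 0.991176. Corrected H = 0.288235 / 0.991176 = 0.290801.
Step 5: Under H0, H ~ chi^2(3); p-value = 0.961749.
Step 6: alpha = 0.1. fail to reject H0.

H = 0.2908, df = 3, p = 0.961749, fail to reject H0.


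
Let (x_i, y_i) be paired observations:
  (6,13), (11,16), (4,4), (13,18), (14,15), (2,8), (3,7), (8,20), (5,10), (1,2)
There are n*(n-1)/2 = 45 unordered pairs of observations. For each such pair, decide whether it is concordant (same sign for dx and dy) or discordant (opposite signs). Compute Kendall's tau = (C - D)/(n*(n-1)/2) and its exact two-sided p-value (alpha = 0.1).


Step 1: Enumerate the 45 unordered pairs (i,j) with i<j and classify each by sign(x_j-x_i) * sign(y_j-y_i).
  (1,2):dx=+5,dy=+3->C; (1,3):dx=-2,dy=-9->C; (1,4):dx=+7,dy=+5->C; (1,5):dx=+8,dy=+2->C
  (1,6):dx=-4,dy=-5->C; (1,7):dx=-3,dy=-6->C; (1,8):dx=+2,dy=+7->C; (1,9):dx=-1,dy=-3->C
  (1,10):dx=-5,dy=-11->C; (2,3):dx=-7,dy=-12->C; (2,4):dx=+2,dy=+2->C; (2,5):dx=+3,dy=-1->D
  (2,6):dx=-9,dy=-8->C; (2,7):dx=-8,dy=-9->C; (2,8):dx=-3,dy=+4->D; (2,9):dx=-6,dy=-6->C
  (2,10):dx=-10,dy=-14->C; (3,4):dx=+9,dy=+14->C; (3,5):dx=+10,dy=+11->C; (3,6):dx=-2,dy=+4->D
  (3,7):dx=-1,dy=+3->D; (3,8):dx=+4,dy=+16->C; (3,9):dx=+1,dy=+6->C; (3,10):dx=-3,dy=-2->C
  (4,5):dx=+1,dy=-3->D; (4,6):dx=-11,dy=-10->C; (4,7):dx=-10,dy=-11->C; (4,8):dx=-5,dy=+2->D
  (4,9):dx=-8,dy=-8->C; (4,10):dx=-12,dy=-16->C; (5,6):dx=-12,dy=-7->C; (5,7):dx=-11,dy=-8->C
  (5,8):dx=-6,dy=+5->D; (5,9):dx=-9,dy=-5->C; (5,10):dx=-13,dy=-13->C; (6,7):dx=+1,dy=-1->D
  (6,8):dx=+6,dy=+12->C; (6,9):dx=+3,dy=+2->C; (6,10):dx=-1,dy=-6->C; (7,8):dx=+5,dy=+13->C
  (7,9):dx=+2,dy=+3->C; (7,10):dx=-2,dy=-5->C; (8,9):dx=-3,dy=-10->C; (8,10):dx=-7,dy=-18->C
  (9,10):dx=-4,dy=-8->C
Step 2: C = 37, D = 8, total pairs = 45.
Step 3: tau = (C - D)/(n(n-1)/2) = (37 - 8)/45 = 0.644444.
Step 4: Exact two-sided p-value (enumerate n! = 3628800 permutations of y under H0): p = 0.009148.
Step 5: alpha = 0.1. reject H0.

tau_b = 0.6444 (C=37, D=8), p = 0.009148, reject H0.


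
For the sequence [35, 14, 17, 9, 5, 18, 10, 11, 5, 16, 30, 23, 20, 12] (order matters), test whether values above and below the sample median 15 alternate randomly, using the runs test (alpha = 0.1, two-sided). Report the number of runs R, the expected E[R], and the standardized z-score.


Step 1: Compute median = 15; label A = above, B = below.
Labels in order: ABABBABBBAAAAB  (n_A = 7, n_B = 7)
Step 2: Count runs R = 8.
Step 3: Under H0 (random ordering), E[R] = 2*n_A*n_B/(n_A+n_B) + 1 = 2*7*7/14 + 1 = 8.0000.
        Var[R] = 2*n_A*n_B*(2*n_A*n_B - n_A - n_B) / ((n_A+n_B)^2 * (n_A+n_B-1)) = 8232/2548 = 3.2308.
        SD[R] = 1.7974.
Step 4: R = E[R], so z = 0 with no continuity correction.
Step 5: Two-sided p-value via normal approximation = 2*(1 - Phi(|z|)) = 1.000000.
Step 6: alpha = 0.1. fail to reject H0.

R = 8, z = 0.0000, p = 1.000000, fail to reject H0.


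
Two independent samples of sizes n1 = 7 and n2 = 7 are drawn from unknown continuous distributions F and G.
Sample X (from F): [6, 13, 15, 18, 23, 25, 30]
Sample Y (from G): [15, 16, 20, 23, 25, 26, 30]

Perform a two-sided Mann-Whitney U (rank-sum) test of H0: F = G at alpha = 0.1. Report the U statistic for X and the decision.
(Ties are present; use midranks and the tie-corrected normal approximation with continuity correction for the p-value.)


Step 1: Combine and sort all 14 observations; assign midranks.
sorted (value, group): (6,X), (13,X), (15,X), (15,Y), (16,Y), (18,X), (20,Y), (23,X), (23,Y), (25,X), (25,Y), (26,Y), (30,X), (30,Y)
ranks: 6->1, 13->2, 15->3.5, 15->3.5, 16->5, 18->6, 20->7, 23->8.5, 23->8.5, 25->10.5, 25->10.5, 26->12, 30->13.5, 30->13.5
Step 2: Rank sum for X: R1 = 1 + 2 + 3.5 + 6 + 8.5 + 10.5 + 13.5 = 45.
Step 3: U_X = R1 - n1(n1+1)/2 = 45 - 7*8/2 = 45 - 28 = 17.
       U_Y = n1*n2 - U_X = 49 - 17 = 32.
Step 4: Ties are present, so use the tie-corrected normal approximation (with continuity correction) for the p-value.
Step 5: p-value = 0.368980; compare to alpha = 0.1. fail to reject H0.

U_X = 17, p = 0.368980, fail to reject H0 at alpha = 0.1.


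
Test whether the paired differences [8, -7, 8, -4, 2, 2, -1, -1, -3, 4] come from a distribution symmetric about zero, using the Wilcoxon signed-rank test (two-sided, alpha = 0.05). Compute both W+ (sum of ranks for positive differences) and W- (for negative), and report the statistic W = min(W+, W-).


Step 1: Drop any zero differences (none here) and take |d_i|.
|d| = [8, 7, 8, 4, 2, 2, 1, 1, 3, 4]
Step 2: Midrank |d_i| (ties get averaged ranks).
ranks: |8|->9.5, |7|->8, |8|->9.5, |4|->6.5, |2|->3.5, |2|->3.5, |1|->1.5, |1|->1.5, |3|->5, |4|->6.5
Step 3: Attach original signs; sum ranks with positive sign and with negative sign.
W+ = 9.5 + 9.5 + 3.5 + 3.5 + 6.5 = 32.5
W- = 8 + 6.5 + 1.5 + 1.5 + 5 = 22.5
(Check: W+ + W- = 55 should equal n(n+1)/2 = 55.)
Step 4: Test statistic W = min(W+, W-) = 22.5.
Step 5: Ties in |d|, so use the tie-corrected normal approximation.
        E[W] = n(n+1)/4 = 10*11/4 = 27.5.
        Tie groups: |d|=1 (t=2), |d|=2 (t=2), |d|=4 (t=2), |d|=8 (t=2); sum(t^3 - t) = 24.
        Var[W] = n(n+1)(2n+1)/24 - sum(t^3-t)/48 = 2310/24 - 24/48 = 95.75.
        z = (W - E[W]) / sqrt(Var[W]) = (22.5 - 27.5) / 9.7852 = -0.5110.
        Two-sided p = 2*Phi(z) = 0.609368.
Step 6: alpha = 0.05. fail to reject H0.

W+ = 32.5, W- = 22.5, W = min = 22.5, p = 0.609368, fail to reject H0.


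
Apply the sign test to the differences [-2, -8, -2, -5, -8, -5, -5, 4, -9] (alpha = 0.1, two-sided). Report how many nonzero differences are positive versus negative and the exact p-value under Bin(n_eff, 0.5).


Step 1: Discard zero differences. Original n = 9; n_eff = number of nonzero differences = 9.
Nonzero differences (with sign): -2, -8, -2, -5, -8, -5, -5, +4, -9
Step 2: Count signs: positive = 1, negative = 8.
Step 3: Under H0: P(positive) = 0.5, so the number of positives S ~ Bin(9, 0.5).
Step 4: Two-sided exact p-value = sum of Bin(9,0.5) probabilities at or below the observed probability = 0.039062.
Step 5: alpha = 0.1. reject H0.

n_eff = 9, pos = 1, neg = 8, p = 0.039062, reject H0.


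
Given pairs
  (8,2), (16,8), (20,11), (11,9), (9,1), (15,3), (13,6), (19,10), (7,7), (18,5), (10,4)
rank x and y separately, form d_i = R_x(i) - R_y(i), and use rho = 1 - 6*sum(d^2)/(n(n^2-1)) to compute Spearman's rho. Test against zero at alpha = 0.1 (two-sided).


Step 1: Rank x and y separately (midranks; no ties here).
rank(x): 8->2, 16->8, 20->11, 11->5, 9->3, 15->7, 13->6, 19->10, 7->1, 18->9, 10->4
rank(y): 2->2, 8->8, 11->11, 9->9, 1->1, 3->3, 6->6, 10->10, 7->7, 5->5, 4->4
Step 2: d_i = R_x(i) - R_y(i); compute d_i^2.
  (2-2)^2=0, (8-8)^2=0, (11-11)^2=0, (5-9)^2=16, (3-1)^2=4, (7-3)^2=16, (6-6)^2=0, (10-10)^2=0, (1-7)^2=36, (9-5)^2=16, (4-4)^2=0
sum(d^2) = 88.
Step 3: rho = 1 - 6*88 / (11*(11^2 - 1)) = 1 - 528/1320 = 0.600000.
Step 4: Under H0, t = rho * sqrt((n-2)/(1-rho^2)) = 2.2500 ~ t(9).
Step 5: Two-sided p-value from the t-distribution with 9 df = 0.051003.
Step 6: alpha = 0.1. reject H0.

rho = 0.6000, p = 0.051003, reject H0 at alpha = 0.1.


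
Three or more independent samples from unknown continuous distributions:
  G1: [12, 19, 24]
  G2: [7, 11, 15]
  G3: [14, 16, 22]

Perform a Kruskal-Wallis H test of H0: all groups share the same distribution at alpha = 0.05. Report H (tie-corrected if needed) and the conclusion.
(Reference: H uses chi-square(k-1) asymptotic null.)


Step 1: Combine all N = 9 observations and assign midranks.
sorted (value, group, rank): (7,G2,1), (11,G2,2), (12,G1,3), (14,G3,4), (15,G2,5), (16,G3,6), (19,G1,7), (22,G3,8), (24,G1,9)
Step 2: Sum ranks within each group.
R_1 = 19 (n_1 = 3)
R_2 = 8 (n_2 = 3)
R_3 = 18 (n_3 = 3)
Step 3: H = 12/(N(N+1)) * sum(R_i^2/n_i) - 3(N+1)
     = 12/(9*10) * (19^2/3 + 8^2/3 + 18^2/3) - 3*10
     = 0.133333 * 249.667 - 30
     = 3.288889.
Step 4: No ties, so H is used without correction.
Step 5: Under H0, H ~ chi^2(2); p-value = 0.193120.
Step 6: alpha = 0.05. fail to reject H0.

H = 3.2889, df = 2, p = 0.193120, fail to reject H0.


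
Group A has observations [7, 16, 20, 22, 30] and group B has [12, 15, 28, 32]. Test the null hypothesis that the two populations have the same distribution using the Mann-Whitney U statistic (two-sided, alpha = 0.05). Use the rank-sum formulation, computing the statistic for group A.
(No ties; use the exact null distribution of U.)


Step 1: Combine and sort all 9 observations; assign midranks.
sorted (value, group): (7,X), (12,Y), (15,Y), (16,X), (20,X), (22,X), (28,Y), (30,X), (32,Y)
ranks: 7->1, 12->2, 15->3, 16->4, 20->5, 22->6, 28->7, 30->8, 32->9
Step 2: Rank sum for X: R1 = 1 + 4 + 5 + 6 + 8 = 24.
Step 3: U_X = R1 - n1(n1+1)/2 = 24 - 5*6/2 = 24 - 15 = 9.
       U_Y = n1*n2 - U_X = 20 - 9 = 11.
Step 4: No ties, so the exact null distribution of U (based on enumerating the C(9,5) = 126 equally likely rank assignments) gives the two-sided p-value.
Step 5: p-value = 0.904762; compare to alpha = 0.05. fail to reject H0.

U_X = 9, p = 0.904762, fail to reject H0 at alpha = 0.05.


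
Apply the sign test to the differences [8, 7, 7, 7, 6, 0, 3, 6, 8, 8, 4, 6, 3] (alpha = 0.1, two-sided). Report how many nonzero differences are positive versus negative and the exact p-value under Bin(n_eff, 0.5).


Step 1: Discard zero differences. Original n = 13; n_eff = number of nonzero differences = 12.
Nonzero differences (with sign): +8, +7, +7, +7, +6, +3, +6, +8, +8, +4, +6, +3
Step 2: Count signs: positive = 12, negative = 0.
Step 3: Under H0: P(positive) = 0.5, so the number of positives S ~ Bin(12, 0.5).
Step 4: Two-sided exact p-value = sum of Bin(12,0.5) probabilities at or below the observed probability = 0.000488.
Step 5: alpha = 0.1. reject H0.

n_eff = 12, pos = 12, neg = 0, p = 0.000488, reject H0.


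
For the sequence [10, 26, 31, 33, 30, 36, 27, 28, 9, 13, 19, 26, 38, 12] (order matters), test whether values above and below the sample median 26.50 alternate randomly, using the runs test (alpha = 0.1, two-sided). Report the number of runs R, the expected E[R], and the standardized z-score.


Step 1: Compute median = 26.50; label A = above, B = below.
Labels in order: BBAAAAAABBBBAB  (n_A = 7, n_B = 7)
Step 2: Count runs R = 5.
Step 3: Under H0 (random ordering), E[R] = 2*n_A*n_B/(n_A+n_B) + 1 = 2*7*7/14 + 1 = 8.0000.
        Var[R] = 2*n_A*n_B*(2*n_A*n_B - n_A - n_B) / ((n_A+n_B)^2 * (n_A+n_B-1)) = 8232/2548 = 3.2308.
        SD[R] = 1.7974.
Step 4: Continuity-corrected z = (R + 0.5 - E[R]) / SD[R] = (5 + 0.5 - 8.0000) / 1.7974 = -1.3909.
Step 5: Two-sided p-value via normal approximation = 2*(1 - Phi(|z|)) = 0.164264.
Step 6: alpha = 0.1. fail to reject H0.

R = 5, z = -1.3909, p = 0.164264, fail to reject H0.


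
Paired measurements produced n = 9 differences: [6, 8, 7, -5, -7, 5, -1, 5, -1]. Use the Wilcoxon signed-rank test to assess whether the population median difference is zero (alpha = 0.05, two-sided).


Step 1: Drop any zero differences (none here) and take |d_i|.
|d| = [6, 8, 7, 5, 7, 5, 1, 5, 1]
Step 2: Midrank |d_i| (ties get averaged ranks).
ranks: |6|->6, |8|->9, |7|->7.5, |5|->4, |7|->7.5, |5|->4, |1|->1.5, |5|->4, |1|->1.5
Step 3: Attach original signs; sum ranks with positive sign and with negative sign.
W+ = 6 + 9 + 7.5 + 4 + 4 = 30.5
W- = 4 + 7.5 + 1.5 + 1.5 = 14.5
(Check: W+ + W- = 45 should equal n(n+1)/2 = 45.)
Step 4: Test statistic W = min(W+, W-) = 14.5.
Step 5: Ties in |d|, so use the tie-corrected normal approximation.
        E[W] = n(n+1)/4 = 9*10/4 = 22.5.
        Tie groups: |d|=1 (t=2), |d|=5 (t=3), |d|=7 (t=2); sum(t^3 - t) = 36.
        Var[W] = n(n+1)(2n+1)/24 - sum(t^3-t)/48 = 1710/24 - 36/48 = 70.5.
        z = (W - E[W]) / sqrt(Var[W]) = (14.5 - 22.5) / 8.3964 = -0.9528.
        Two-sided p = 2*Phi(z) = 0.340698.
Step 6: alpha = 0.05. fail to reject H0.

W+ = 30.5, W- = 14.5, W = min = 14.5, p = 0.340698, fail to reject H0.


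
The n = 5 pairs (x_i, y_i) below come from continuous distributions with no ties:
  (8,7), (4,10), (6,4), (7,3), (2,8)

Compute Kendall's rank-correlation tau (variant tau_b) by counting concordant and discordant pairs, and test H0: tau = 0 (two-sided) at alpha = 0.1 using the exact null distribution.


Step 1: Enumerate the 10 unordered pairs (i,j) with i<j and classify each by sign(x_j-x_i) * sign(y_j-y_i).
  (1,2):dx=-4,dy=+3->D; (1,3):dx=-2,dy=-3->C; (1,4):dx=-1,dy=-4->C; (1,5):dx=-6,dy=+1->D
  (2,3):dx=+2,dy=-6->D; (2,4):dx=+3,dy=-7->D; (2,5):dx=-2,dy=-2->C; (3,4):dx=+1,dy=-1->D
  (3,5):dx=-4,dy=+4->D; (4,5):dx=-5,dy=+5->D
Step 2: C = 3, D = 7, total pairs = 10.
Step 3: tau = (C - D)/(n(n-1)/2) = (3 - 7)/10 = -0.400000.
Step 4: Exact two-sided p-value (enumerate n! = 120 permutations of y under H0): p = 0.483333.
Step 5: alpha = 0.1. fail to reject H0.

tau_b = -0.4000 (C=3, D=7), p = 0.483333, fail to reject H0.


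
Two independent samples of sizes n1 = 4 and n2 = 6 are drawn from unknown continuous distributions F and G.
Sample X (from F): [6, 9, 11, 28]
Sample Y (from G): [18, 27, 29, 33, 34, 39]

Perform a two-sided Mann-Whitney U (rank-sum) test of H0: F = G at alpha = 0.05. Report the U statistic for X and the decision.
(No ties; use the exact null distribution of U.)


Step 1: Combine and sort all 10 observations; assign midranks.
sorted (value, group): (6,X), (9,X), (11,X), (18,Y), (27,Y), (28,X), (29,Y), (33,Y), (34,Y), (39,Y)
ranks: 6->1, 9->2, 11->3, 18->4, 27->5, 28->6, 29->7, 33->8, 34->9, 39->10
Step 2: Rank sum for X: R1 = 1 + 2 + 3 + 6 = 12.
Step 3: U_X = R1 - n1(n1+1)/2 = 12 - 4*5/2 = 12 - 10 = 2.
       U_Y = n1*n2 - U_X = 24 - 2 = 22.
Step 4: No ties, so the exact null distribution of U (based on enumerating the C(10,4) = 210 equally likely rank assignments) gives the two-sided p-value.
Step 5: p-value = 0.038095; compare to alpha = 0.05. reject H0.

U_X = 2, p = 0.038095, reject H0 at alpha = 0.05.


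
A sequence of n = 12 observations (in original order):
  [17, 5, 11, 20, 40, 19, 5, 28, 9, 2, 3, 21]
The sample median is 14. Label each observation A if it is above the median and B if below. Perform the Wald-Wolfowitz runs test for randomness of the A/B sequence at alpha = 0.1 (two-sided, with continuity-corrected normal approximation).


Step 1: Compute median = 14; label A = above, B = below.
Labels in order: ABBAAABABBBA  (n_A = 6, n_B = 6)
Step 2: Count runs R = 7.
Step 3: Under H0 (random ordering), E[R] = 2*n_A*n_B/(n_A+n_B) + 1 = 2*6*6/12 + 1 = 7.0000.
        Var[R] = 2*n_A*n_B*(2*n_A*n_B - n_A - n_B) / ((n_A+n_B)^2 * (n_A+n_B-1)) = 4320/1584 = 2.7273.
        SD[R] = 1.6514.
Step 4: R = E[R], so z = 0 with no continuity correction.
Step 5: Two-sided p-value via normal approximation = 2*(1 - Phi(|z|)) = 1.000000.
Step 6: alpha = 0.1. fail to reject H0.

R = 7, z = 0.0000, p = 1.000000, fail to reject H0.


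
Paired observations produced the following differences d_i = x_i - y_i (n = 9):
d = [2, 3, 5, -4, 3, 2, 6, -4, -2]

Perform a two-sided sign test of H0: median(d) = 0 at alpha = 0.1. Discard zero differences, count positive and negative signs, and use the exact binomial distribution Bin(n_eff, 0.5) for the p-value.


Step 1: Discard zero differences. Original n = 9; n_eff = number of nonzero differences = 9.
Nonzero differences (with sign): +2, +3, +5, -4, +3, +2, +6, -4, -2
Step 2: Count signs: positive = 6, negative = 3.
Step 3: Under H0: P(positive) = 0.5, so the number of positives S ~ Bin(9, 0.5).
Step 4: Two-sided exact p-value = sum of Bin(9,0.5) probabilities at or below the observed probability = 0.507812.
Step 5: alpha = 0.1. fail to reject H0.

n_eff = 9, pos = 6, neg = 3, p = 0.507812, fail to reject H0.


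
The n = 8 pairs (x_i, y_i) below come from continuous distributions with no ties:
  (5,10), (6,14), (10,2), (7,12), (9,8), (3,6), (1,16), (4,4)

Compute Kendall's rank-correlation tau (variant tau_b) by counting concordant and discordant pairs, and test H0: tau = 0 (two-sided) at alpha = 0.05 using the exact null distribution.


Step 1: Enumerate the 28 unordered pairs (i,j) with i<j and classify each by sign(x_j-x_i) * sign(y_j-y_i).
  (1,2):dx=+1,dy=+4->C; (1,3):dx=+5,dy=-8->D; (1,4):dx=+2,dy=+2->C; (1,5):dx=+4,dy=-2->D
  (1,6):dx=-2,dy=-4->C; (1,7):dx=-4,dy=+6->D; (1,8):dx=-1,dy=-6->C; (2,3):dx=+4,dy=-12->D
  (2,4):dx=+1,dy=-2->D; (2,5):dx=+3,dy=-6->D; (2,6):dx=-3,dy=-8->C; (2,7):dx=-5,dy=+2->D
  (2,8):dx=-2,dy=-10->C; (3,4):dx=-3,dy=+10->D; (3,5):dx=-1,dy=+6->D; (3,6):dx=-7,dy=+4->D
  (3,7):dx=-9,dy=+14->D; (3,8):dx=-6,dy=+2->D; (4,5):dx=+2,dy=-4->D; (4,6):dx=-4,dy=-6->C
  (4,7):dx=-6,dy=+4->D; (4,8):dx=-3,dy=-8->C; (5,6):dx=-6,dy=-2->C; (5,7):dx=-8,dy=+8->D
  (5,8):dx=-5,dy=-4->C; (6,7):dx=-2,dy=+10->D; (6,8):dx=+1,dy=-2->D; (7,8):dx=+3,dy=-12->D
Step 2: C = 10, D = 18, total pairs = 28.
Step 3: tau = (C - D)/(n(n-1)/2) = (10 - 18)/28 = -0.285714.
Step 4: Exact two-sided p-value (enumerate n! = 40320 permutations of y under H0): p = 0.398760.
Step 5: alpha = 0.05. fail to reject H0.

tau_b = -0.2857 (C=10, D=18), p = 0.398760, fail to reject H0.


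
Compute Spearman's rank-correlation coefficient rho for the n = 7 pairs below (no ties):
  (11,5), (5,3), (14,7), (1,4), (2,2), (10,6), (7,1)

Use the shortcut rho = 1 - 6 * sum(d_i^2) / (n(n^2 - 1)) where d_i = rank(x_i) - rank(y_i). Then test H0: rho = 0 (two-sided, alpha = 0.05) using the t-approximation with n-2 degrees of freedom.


Step 1: Rank x and y separately (midranks; no ties here).
rank(x): 11->6, 5->3, 14->7, 1->1, 2->2, 10->5, 7->4
rank(y): 5->5, 3->3, 7->7, 4->4, 2->2, 6->6, 1->1
Step 2: d_i = R_x(i) - R_y(i); compute d_i^2.
  (6-5)^2=1, (3-3)^2=0, (7-7)^2=0, (1-4)^2=9, (2-2)^2=0, (5-6)^2=1, (4-1)^2=9
sum(d^2) = 20.
Step 3: rho = 1 - 6*20 / (7*(7^2 - 1)) = 1 - 120/336 = 0.642857.
Step 4: Under H0, t = rho * sqrt((n-2)/(1-rho^2)) = 1.8766 ~ t(5).
Step 5: Two-sided p-value from the t-distribution with 5 df = 0.119392.
Step 6: alpha = 0.05. fail to reject H0.

rho = 0.6429, p = 0.119392, fail to reject H0 at alpha = 0.05.


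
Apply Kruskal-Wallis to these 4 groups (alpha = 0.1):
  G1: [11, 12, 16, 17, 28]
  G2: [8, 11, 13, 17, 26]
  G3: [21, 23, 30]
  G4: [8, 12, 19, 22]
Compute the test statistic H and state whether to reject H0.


Step 1: Combine all N = 17 observations and assign midranks.
sorted (value, group, rank): (8,G2,1.5), (8,G4,1.5), (11,G1,3.5), (11,G2,3.5), (12,G1,5.5), (12,G4,5.5), (13,G2,7), (16,G1,8), (17,G1,9.5), (17,G2,9.5), (19,G4,11), (21,G3,12), (22,G4,13), (23,G3,14), (26,G2,15), (28,G1,16), (30,G3,17)
Step 2: Sum ranks within each group.
R_1 = 42.5 (n_1 = 5)
R_2 = 36.5 (n_2 = 5)
R_3 = 43 (n_3 = 3)
R_4 = 31 (n_4 = 4)
Step 3: H = 12/(N(N+1)) * sum(R_i^2/n_i) - 3(N+1)
     = 12/(17*18) * (42.5^2/5 + 36.5^2/5 + 43^2/3 + 31^2/4) - 3*18
     = 0.039216 * 1484.28 - 54
     = 4.207190.
Step 4: Ties present; correction factor C = 1 - 24/(17^3 - 17) = 0.995098. Corrected H = 4.207190 / 0.995098 = 4.227915.
Step 5: Under H0, H ~ chi^2(3); p-value = 0.237882.
Step 6: alpha = 0.1. fail to reject H0.

H = 4.2279, df = 3, p = 0.237882, fail to reject H0.


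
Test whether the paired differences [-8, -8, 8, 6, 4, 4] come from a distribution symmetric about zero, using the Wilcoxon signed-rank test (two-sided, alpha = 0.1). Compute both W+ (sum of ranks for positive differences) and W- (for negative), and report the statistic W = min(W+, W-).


Step 1: Drop any zero differences (none here) and take |d_i|.
|d| = [8, 8, 8, 6, 4, 4]
Step 2: Midrank |d_i| (ties get averaged ranks).
ranks: |8|->5, |8|->5, |8|->5, |6|->3, |4|->1.5, |4|->1.5
Step 3: Attach original signs; sum ranks with positive sign and with negative sign.
W+ = 5 + 3 + 1.5 + 1.5 = 11
W- = 5 + 5 = 10
(Check: W+ + W- = 21 should equal n(n+1)/2 = 21.)
Step 4: Test statistic W = min(W+, W-) = 10.
Step 5: Ties in |d|, so use the tie-corrected normal approximation.
        E[W] = n(n+1)/4 = 6*7/4 = 10.5.
        Tie groups: |d|=4 (t=2), |d|=8 (t=3); sum(t^3 - t) = 30.
        Var[W] = n(n+1)(2n+1)/24 - sum(t^3-t)/48 = 546/24 - 30/48 = 22.125.
        z = (W - E[W]) / sqrt(Var[W]) = (10 - 10.5) / 4.7037 = -0.1063.
        Two-sided p = 2*Phi(z) = 0.915345.
Step 6: alpha = 0.1. fail to reject H0.

W+ = 11, W- = 10, W = min = 10, p = 0.915345, fail to reject H0.


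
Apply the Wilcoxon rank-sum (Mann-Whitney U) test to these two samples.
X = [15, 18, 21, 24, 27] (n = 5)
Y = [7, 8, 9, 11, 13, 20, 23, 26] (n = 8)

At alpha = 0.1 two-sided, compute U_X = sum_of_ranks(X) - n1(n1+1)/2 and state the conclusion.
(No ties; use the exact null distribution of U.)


Step 1: Combine and sort all 13 observations; assign midranks.
sorted (value, group): (7,Y), (8,Y), (9,Y), (11,Y), (13,Y), (15,X), (18,X), (20,Y), (21,X), (23,Y), (24,X), (26,Y), (27,X)
ranks: 7->1, 8->2, 9->3, 11->4, 13->5, 15->6, 18->7, 20->8, 21->9, 23->10, 24->11, 26->12, 27->13
Step 2: Rank sum for X: R1 = 6 + 7 + 9 + 11 + 13 = 46.
Step 3: U_X = R1 - n1(n1+1)/2 = 46 - 5*6/2 = 46 - 15 = 31.
       U_Y = n1*n2 - U_X = 40 - 31 = 9.
Step 4: No ties, so the exact null distribution of U (based on enumerating the C(13,5) = 1287 equally likely rank assignments) gives the two-sided p-value.
Step 5: p-value = 0.127428; compare to alpha = 0.1. fail to reject H0.

U_X = 31, p = 0.127428, fail to reject H0 at alpha = 0.1.


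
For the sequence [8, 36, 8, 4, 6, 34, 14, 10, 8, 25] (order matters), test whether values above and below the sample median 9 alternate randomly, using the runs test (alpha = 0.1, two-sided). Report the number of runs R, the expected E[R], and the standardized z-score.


Step 1: Compute median = 9; label A = above, B = below.
Labels in order: BABBBAAABA  (n_A = 5, n_B = 5)
Step 2: Count runs R = 6.
Step 3: Under H0 (random ordering), E[R] = 2*n_A*n_B/(n_A+n_B) + 1 = 2*5*5/10 + 1 = 6.0000.
        Var[R] = 2*n_A*n_B*(2*n_A*n_B - n_A - n_B) / ((n_A+n_B)^2 * (n_A+n_B-1)) = 2000/900 = 2.2222.
        SD[R] = 1.4907.
Step 4: R = E[R], so z = 0 with no continuity correction.
Step 5: Two-sided p-value via normal approximation = 2*(1 - Phi(|z|)) = 1.000000.
Step 6: alpha = 0.1. fail to reject H0.

R = 6, z = 0.0000, p = 1.000000, fail to reject H0.


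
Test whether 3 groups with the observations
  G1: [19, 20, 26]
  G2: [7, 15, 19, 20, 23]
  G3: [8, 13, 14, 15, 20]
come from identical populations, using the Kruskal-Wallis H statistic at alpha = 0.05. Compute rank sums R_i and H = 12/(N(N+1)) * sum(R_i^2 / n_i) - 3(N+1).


Step 1: Combine all N = 13 observations and assign midranks.
sorted (value, group, rank): (7,G2,1), (8,G3,2), (13,G3,3), (14,G3,4), (15,G2,5.5), (15,G3,5.5), (19,G1,7.5), (19,G2,7.5), (20,G1,10), (20,G2,10), (20,G3,10), (23,G2,12), (26,G1,13)
Step 2: Sum ranks within each group.
R_1 = 30.5 (n_1 = 3)
R_2 = 36 (n_2 = 5)
R_3 = 24.5 (n_3 = 5)
Step 3: H = 12/(N(N+1)) * sum(R_i^2/n_i) - 3(N+1)
     = 12/(13*14) * (30.5^2/3 + 36^2/5 + 24.5^2/5) - 3*14
     = 0.065934 * 689.333 - 42
     = 3.450549.
Step 4: Ties present; correction factor C = 1 - 36/(13^3 - 13) = 0.983516. Corrected H = 3.450549 / 0.983516 = 3.508380.
Step 5: Under H0, H ~ chi^2(2); p-value = 0.173047.
Step 6: alpha = 0.05. fail to reject H0.

H = 3.5084, df = 2, p = 0.173047, fail to reject H0.


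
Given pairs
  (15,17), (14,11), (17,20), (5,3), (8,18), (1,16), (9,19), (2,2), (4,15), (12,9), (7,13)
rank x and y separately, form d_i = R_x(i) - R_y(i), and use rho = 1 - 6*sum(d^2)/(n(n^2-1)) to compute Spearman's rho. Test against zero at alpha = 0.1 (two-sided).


Step 1: Rank x and y separately (midranks; no ties here).
rank(x): 15->10, 14->9, 17->11, 5->4, 8->6, 1->1, 9->7, 2->2, 4->3, 12->8, 7->5
rank(y): 17->8, 11->4, 20->11, 3->2, 18->9, 16->7, 19->10, 2->1, 15->6, 9->3, 13->5
Step 2: d_i = R_x(i) - R_y(i); compute d_i^2.
  (10-8)^2=4, (9-4)^2=25, (11-11)^2=0, (4-2)^2=4, (6-9)^2=9, (1-7)^2=36, (7-10)^2=9, (2-1)^2=1, (3-6)^2=9, (8-3)^2=25, (5-5)^2=0
sum(d^2) = 122.
Step 3: rho = 1 - 6*122 / (11*(11^2 - 1)) = 1 - 732/1320 = 0.445455.
Step 4: Under H0, t = rho * sqrt((n-2)/(1-rho^2)) = 1.4926 ~ t(9).
Step 5: Two-sided p-value from the t-distribution with 9 df = 0.169733.
Step 6: alpha = 0.1. fail to reject H0.

rho = 0.4455, p = 0.169733, fail to reject H0 at alpha = 0.1.


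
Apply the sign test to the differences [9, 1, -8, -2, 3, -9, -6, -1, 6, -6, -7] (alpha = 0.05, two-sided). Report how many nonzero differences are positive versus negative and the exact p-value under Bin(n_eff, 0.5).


Step 1: Discard zero differences. Original n = 11; n_eff = number of nonzero differences = 11.
Nonzero differences (with sign): +9, +1, -8, -2, +3, -9, -6, -1, +6, -6, -7
Step 2: Count signs: positive = 4, negative = 7.
Step 3: Under H0: P(positive) = 0.5, so the number of positives S ~ Bin(11, 0.5).
Step 4: Two-sided exact p-value = sum of Bin(11,0.5) probabilities at or below the observed probability = 0.548828.
Step 5: alpha = 0.05. fail to reject H0.

n_eff = 11, pos = 4, neg = 7, p = 0.548828, fail to reject H0.


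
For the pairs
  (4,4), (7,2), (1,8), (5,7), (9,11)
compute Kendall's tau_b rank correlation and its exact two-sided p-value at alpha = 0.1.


Step 1: Enumerate the 10 unordered pairs (i,j) with i<j and classify each by sign(x_j-x_i) * sign(y_j-y_i).
  (1,2):dx=+3,dy=-2->D; (1,3):dx=-3,dy=+4->D; (1,4):dx=+1,dy=+3->C; (1,5):dx=+5,dy=+7->C
  (2,3):dx=-6,dy=+6->D; (2,4):dx=-2,dy=+5->D; (2,5):dx=+2,dy=+9->C; (3,4):dx=+4,dy=-1->D
  (3,5):dx=+8,dy=+3->C; (4,5):dx=+4,dy=+4->C
Step 2: C = 5, D = 5, total pairs = 10.
Step 3: tau = (C - D)/(n(n-1)/2) = (5 - 5)/10 = 0.000000.
Step 4: Exact two-sided p-value (enumerate n! = 120 permutations of y under H0): p = 1.000000.
Step 5: alpha = 0.1. fail to reject H0.

tau_b = 0.0000 (C=5, D=5), p = 1.000000, fail to reject H0.


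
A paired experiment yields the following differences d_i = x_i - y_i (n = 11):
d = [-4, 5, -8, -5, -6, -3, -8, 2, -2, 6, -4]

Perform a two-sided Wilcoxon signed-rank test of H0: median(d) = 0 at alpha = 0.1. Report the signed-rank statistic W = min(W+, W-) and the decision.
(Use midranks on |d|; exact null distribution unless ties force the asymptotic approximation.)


Step 1: Drop any zero differences (none here) and take |d_i|.
|d| = [4, 5, 8, 5, 6, 3, 8, 2, 2, 6, 4]
Step 2: Midrank |d_i| (ties get averaged ranks).
ranks: |4|->4.5, |5|->6.5, |8|->10.5, |5|->6.5, |6|->8.5, |3|->3, |8|->10.5, |2|->1.5, |2|->1.5, |6|->8.5, |4|->4.5
Step 3: Attach original signs; sum ranks with positive sign and with negative sign.
W+ = 6.5 + 1.5 + 8.5 = 16.5
W- = 4.5 + 10.5 + 6.5 + 8.5 + 3 + 10.5 + 1.5 + 4.5 = 49.5
(Check: W+ + W- = 66 should equal n(n+1)/2 = 66.)
Step 4: Test statistic W = min(W+, W-) = 16.5.
Step 5: Ties in |d|, so use the tie-corrected normal approximation.
        E[W] = n(n+1)/4 = 11*12/4 = 33.
        Tie groups: |d|=2 (t=2), |d|=4 (t=2), |d|=5 (t=2), |d|=6 (t=2), |d|=8 (t=2); sum(t^3 - t) = 30.
        Var[W] = n(n+1)(2n+1)/24 - sum(t^3-t)/48 = 3036/24 - 30/48 = 125.875.
        z = (W - E[W]) / sqrt(Var[W]) = (16.5 - 33) / 11.2194 = -1.4707.
        Two-sided p = 2*Phi(z) = 0.141381.
Step 6: alpha = 0.1. fail to reject H0.

W+ = 16.5, W- = 49.5, W = min = 16.5, p = 0.141381, fail to reject H0.


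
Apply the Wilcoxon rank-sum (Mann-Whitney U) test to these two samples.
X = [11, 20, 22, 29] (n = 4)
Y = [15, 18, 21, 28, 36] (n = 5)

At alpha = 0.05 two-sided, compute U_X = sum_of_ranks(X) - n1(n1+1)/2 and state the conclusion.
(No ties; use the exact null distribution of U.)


Step 1: Combine and sort all 9 observations; assign midranks.
sorted (value, group): (11,X), (15,Y), (18,Y), (20,X), (21,Y), (22,X), (28,Y), (29,X), (36,Y)
ranks: 11->1, 15->2, 18->3, 20->4, 21->5, 22->6, 28->7, 29->8, 36->9
Step 2: Rank sum for X: R1 = 1 + 4 + 6 + 8 = 19.
Step 3: U_X = R1 - n1(n1+1)/2 = 19 - 4*5/2 = 19 - 10 = 9.
       U_Y = n1*n2 - U_X = 20 - 9 = 11.
Step 4: No ties, so the exact null distribution of U (based on enumerating the C(9,4) = 126 equally likely rank assignments) gives the two-sided p-value.
Step 5: p-value = 0.904762; compare to alpha = 0.05. fail to reject H0.

U_X = 9, p = 0.904762, fail to reject H0 at alpha = 0.05.


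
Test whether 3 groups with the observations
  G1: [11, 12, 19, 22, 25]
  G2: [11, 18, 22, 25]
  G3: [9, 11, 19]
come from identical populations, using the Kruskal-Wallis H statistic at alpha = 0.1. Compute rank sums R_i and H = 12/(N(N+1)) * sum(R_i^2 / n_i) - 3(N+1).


Step 1: Combine all N = 12 observations and assign midranks.
sorted (value, group, rank): (9,G3,1), (11,G1,3), (11,G2,3), (11,G3,3), (12,G1,5), (18,G2,6), (19,G1,7.5), (19,G3,7.5), (22,G1,9.5), (22,G2,9.5), (25,G1,11.5), (25,G2,11.5)
Step 2: Sum ranks within each group.
R_1 = 36.5 (n_1 = 5)
R_2 = 30 (n_2 = 4)
R_3 = 11.5 (n_3 = 3)
Step 3: H = 12/(N(N+1)) * sum(R_i^2/n_i) - 3(N+1)
     = 12/(12*13) * (36.5^2/5 + 30^2/4 + 11.5^2/3) - 3*13
     = 0.076923 * 535.533 - 39
     = 2.194872.
Step 4: Ties present; correction factor C = 1 - 42/(12^3 - 12) = 0.975524. Corrected H = 2.194872 / 0.975524 = 2.249940.
Step 5: Under H0, H ~ chi^2(2); p-value = 0.324662.
Step 6: alpha = 0.1. fail to reject H0.

H = 2.2499, df = 2, p = 0.324662, fail to reject H0.


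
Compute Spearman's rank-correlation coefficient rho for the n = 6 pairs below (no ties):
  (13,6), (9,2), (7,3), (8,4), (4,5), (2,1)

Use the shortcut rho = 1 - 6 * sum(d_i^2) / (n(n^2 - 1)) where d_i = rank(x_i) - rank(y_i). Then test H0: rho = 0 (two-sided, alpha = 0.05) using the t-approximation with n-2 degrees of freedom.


Step 1: Rank x and y separately (midranks; no ties here).
rank(x): 13->6, 9->5, 7->3, 8->4, 4->2, 2->1
rank(y): 6->6, 2->2, 3->3, 4->4, 5->5, 1->1
Step 2: d_i = R_x(i) - R_y(i); compute d_i^2.
  (6-6)^2=0, (5-2)^2=9, (3-3)^2=0, (4-4)^2=0, (2-5)^2=9, (1-1)^2=0
sum(d^2) = 18.
Step 3: rho = 1 - 6*18 / (6*(6^2 - 1)) = 1 - 108/210 = 0.485714.
Step 4: Under H0, t = rho * sqrt((n-2)/(1-rho^2)) = 1.1113 ~ t(4).
Step 5: Two-sided p-value from the t-distribution with 4 df = 0.328723.
Step 6: alpha = 0.05. fail to reject H0.

rho = 0.4857, p = 0.328723, fail to reject H0 at alpha = 0.05.


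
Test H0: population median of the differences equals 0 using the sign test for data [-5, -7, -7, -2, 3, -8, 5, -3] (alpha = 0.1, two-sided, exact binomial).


Step 1: Discard zero differences. Original n = 8; n_eff = number of nonzero differences = 8.
Nonzero differences (with sign): -5, -7, -7, -2, +3, -8, +5, -3
Step 2: Count signs: positive = 2, negative = 6.
Step 3: Under H0: P(positive) = 0.5, so the number of positives S ~ Bin(8, 0.5).
Step 4: Two-sided exact p-value = sum of Bin(8,0.5) probabilities at or below the observed probability = 0.289062.
Step 5: alpha = 0.1. fail to reject H0.

n_eff = 8, pos = 2, neg = 6, p = 0.289062, fail to reject H0.


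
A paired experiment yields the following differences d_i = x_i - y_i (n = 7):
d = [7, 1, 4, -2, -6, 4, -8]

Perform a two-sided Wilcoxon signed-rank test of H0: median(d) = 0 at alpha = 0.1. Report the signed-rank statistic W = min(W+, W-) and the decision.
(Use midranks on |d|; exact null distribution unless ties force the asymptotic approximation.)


Step 1: Drop any zero differences (none here) and take |d_i|.
|d| = [7, 1, 4, 2, 6, 4, 8]
Step 2: Midrank |d_i| (ties get averaged ranks).
ranks: |7|->6, |1|->1, |4|->3.5, |2|->2, |6|->5, |4|->3.5, |8|->7
Step 3: Attach original signs; sum ranks with positive sign and with negative sign.
W+ = 6 + 1 + 3.5 + 3.5 = 14
W- = 2 + 5 + 7 = 14
(Check: W+ + W- = 28 should equal n(n+1)/2 = 28.)
Step 4: Test statistic W = min(W+, W-) = 14.
Step 5: Ties in |d|, so use the tie-corrected normal approximation.
        E[W] = n(n+1)/4 = 7*8/4 = 14.
        Tie groups: |d|=4 (t=2); sum(t^3 - t) = 6.
        Var[W] = n(n+1)(2n+1)/24 - sum(t^3-t)/48 = 840/24 - 6/48 = 34.875.
        z = (W - E[W]) / sqrt(Var[W]) = (14 - 14) / 5.9055 = 0.0000.
        Two-sided p = 2*Phi(z) = 1.000000.
Step 6: alpha = 0.1. fail to reject H0.

W+ = 14, W- = 14, W = min = 14, p = 1.000000, fail to reject H0.


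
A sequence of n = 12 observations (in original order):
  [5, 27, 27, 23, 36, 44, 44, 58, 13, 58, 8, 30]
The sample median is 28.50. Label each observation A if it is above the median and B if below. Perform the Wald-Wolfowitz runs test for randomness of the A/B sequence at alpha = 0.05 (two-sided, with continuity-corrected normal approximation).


Step 1: Compute median = 28.50; label A = above, B = below.
Labels in order: BBBBAAAABABA  (n_A = 6, n_B = 6)
Step 2: Count runs R = 6.
Step 3: Under H0 (random ordering), E[R] = 2*n_A*n_B/(n_A+n_B) + 1 = 2*6*6/12 + 1 = 7.0000.
        Var[R] = 2*n_A*n_B*(2*n_A*n_B - n_A - n_B) / ((n_A+n_B)^2 * (n_A+n_B-1)) = 4320/1584 = 2.7273.
        SD[R] = 1.6514.
Step 4: Continuity-corrected z = (R + 0.5 - E[R]) / SD[R] = (6 + 0.5 - 7.0000) / 1.6514 = -0.3028.
Step 5: Two-sided p-value via normal approximation = 2*(1 - Phi(|z|)) = 0.762069.
Step 6: alpha = 0.05. fail to reject H0.

R = 6, z = -0.3028, p = 0.762069, fail to reject H0.


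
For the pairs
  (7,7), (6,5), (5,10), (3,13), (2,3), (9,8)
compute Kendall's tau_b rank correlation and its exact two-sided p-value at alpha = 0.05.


Step 1: Enumerate the 15 unordered pairs (i,j) with i<j and classify each by sign(x_j-x_i) * sign(y_j-y_i).
  (1,2):dx=-1,dy=-2->C; (1,3):dx=-2,dy=+3->D; (1,4):dx=-4,dy=+6->D; (1,5):dx=-5,dy=-4->C
  (1,6):dx=+2,dy=+1->C; (2,3):dx=-1,dy=+5->D; (2,4):dx=-3,dy=+8->D; (2,5):dx=-4,dy=-2->C
  (2,6):dx=+3,dy=+3->C; (3,4):dx=-2,dy=+3->D; (3,5):dx=-3,dy=-7->C; (3,6):dx=+4,dy=-2->D
  (4,5):dx=-1,dy=-10->C; (4,6):dx=+6,dy=-5->D; (5,6):dx=+7,dy=+5->C
Step 2: C = 8, D = 7, total pairs = 15.
Step 3: tau = (C - D)/(n(n-1)/2) = (8 - 7)/15 = 0.066667.
Step 4: Exact two-sided p-value (enumerate n! = 720 permutations of y under H0): p = 1.000000.
Step 5: alpha = 0.05. fail to reject H0.

tau_b = 0.0667 (C=8, D=7), p = 1.000000, fail to reject H0.


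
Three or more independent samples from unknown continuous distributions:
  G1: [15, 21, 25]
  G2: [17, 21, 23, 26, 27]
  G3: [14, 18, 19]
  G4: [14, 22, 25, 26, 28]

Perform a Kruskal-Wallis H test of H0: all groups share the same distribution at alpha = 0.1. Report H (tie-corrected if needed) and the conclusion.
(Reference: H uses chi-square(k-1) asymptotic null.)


Step 1: Combine all N = 16 observations and assign midranks.
sorted (value, group, rank): (14,G3,1.5), (14,G4,1.5), (15,G1,3), (17,G2,4), (18,G3,5), (19,G3,6), (21,G1,7.5), (21,G2,7.5), (22,G4,9), (23,G2,10), (25,G1,11.5), (25,G4,11.5), (26,G2,13.5), (26,G4,13.5), (27,G2,15), (28,G4,16)
Step 2: Sum ranks within each group.
R_1 = 22 (n_1 = 3)
R_2 = 50 (n_2 = 5)
R_3 = 12.5 (n_3 = 3)
R_4 = 51.5 (n_4 = 5)
Step 3: H = 12/(N(N+1)) * sum(R_i^2/n_i) - 3(N+1)
     = 12/(16*17) * (22^2/3 + 50^2/5 + 12.5^2/3 + 51.5^2/5) - 3*17
     = 0.044118 * 1243.87 - 51
     = 3.876471.
Step 4: Ties present; correction factor C = 1 - 24/(16^3 - 16) = 0.994118. Corrected H = 3.876471 / 0.994118 = 3.899408.
Step 5: Under H0, H ~ chi^2(3); p-value = 0.272533.
Step 6: alpha = 0.1. fail to reject H0.

H = 3.8994, df = 3, p = 0.272533, fail to reject H0.


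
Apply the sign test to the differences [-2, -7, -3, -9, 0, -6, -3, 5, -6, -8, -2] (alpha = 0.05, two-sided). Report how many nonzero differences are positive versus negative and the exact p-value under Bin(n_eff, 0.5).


Step 1: Discard zero differences. Original n = 11; n_eff = number of nonzero differences = 10.
Nonzero differences (with sign): -2, -7, -3, -9, -6, -3, +5, -6, -8, -2
Step 2: Count signs: positive = 1, negative = 9.
Step 3: Under H0: P(positive) = 0.5, so the number of positives S ~ Bin(10, 0.5).
Step 4: Two-sided exact p-value = sum of Bin(10,0.5) probabilities at or below the observed probability = 0.021484.
Step 5: alpha = 0.05. reject H0.

n_eff = 10, pos = 1, neg = 9, p = 0.021484, reject H0.


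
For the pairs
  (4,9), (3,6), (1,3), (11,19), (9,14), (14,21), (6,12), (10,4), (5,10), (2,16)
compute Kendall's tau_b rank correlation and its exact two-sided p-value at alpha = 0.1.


Step 1: Enumerate the 45 unordered pairs (i,j) with i<j and classify each by sign(x_j-x_i) * sign(y_j-y_i).
  (1,2):dx=-1,dy=-3->C; (1,3):dx=-3,dy=-6->C; (1,4):dx=+7,dy=+10->C; (1,5):dx=+5,dy=+5->C
  (1,6):dx=+10,dy=+12->C; (1,7):dx=+2,dy=+3->C; (1,8):dx=+6,dy=-5->D; (1,9):dx=+1,dy=+1->C
  (1,10):dx=-2,dy=+7->D; (2,3):dx=-2,dy=-3->C; (2,4):dx=+8,dy=+13->C; (2,5):dx=+6,dy=+8->C
  (2,6):dx=+11,dy=+15->C; (2,7):dx=+3,dy=+6->C; (2,8):dx=+7,dy=-2->D; (2,9):dx=+2,dy=+4->C
  (2,10):dx=-1,dy=+10->D; (3,4):dx=+10,dy=+16->C; (3,5):dx=+8,dy=+11->C; (3,6):dx=+13,dy=+18->C
  (3,7):dx=+5,dy=+9->C; (3,8):dx=+9,dy=+1->C; (3,9):dx=+4,dy=+7->C; (3,10):dx=+1,dy=+13->C
  (4,5):dx=-2,dy=-5->C; (4,6):dx=+3,dy=+2->C; (4,7):dx=-5,dy=-7->C; (4,8):dx=-1,dy=-15->C
  (4,9):dx=-6,dy=-9->C; (4,10):dx=-9,dy=-3->C; (5,6):dx=+5,dy=+7->C; (5,7):dx=-3,dy=-2->C
  (5,8):dx=+1,dy=-10->D; (5,9):dx=-4,dy=-4->C; (5,10):dx=-7,dy=+2->D; (6,7):dx=-8,dy=-9->C
  (6,8):dx=-4,dy=-17->C; (6,9):dx=-9,dy=-11->C; (6,10):dx=-12,dy=-5->C; (7,8):dx=+4,dy=-8->D
  (7,9):dx=-1,dy=-2->C; (7,10):dx=-4,dy=+4->D; (8,9):dx=-5,dy=+6->D; (8,10):dx=-8,dy=+12->D
  (9,10):dx=-3,dy=+6->D
Step 2: C = 34, D = 11, total pairs = 45.
Step 3: tau = (C - D)/(n(n-1)/2) = (34 - 11)/45 = 0.511111.
Step 4: Exact two-sided p-value (enumerate n! = 3628800 permutations of y under H0): p = 0.046623.
Step 5: alpha = 0.1. reject H0.

tau_b = 0.5111 (C=34, D=11), p = 0.046623, reject H0.
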